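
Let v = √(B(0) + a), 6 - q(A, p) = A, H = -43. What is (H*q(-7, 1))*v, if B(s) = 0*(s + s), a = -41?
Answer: -559*I*√41 ≈ -3579.3*I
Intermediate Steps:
B(s) = 0 (B(s) = 0*(2*s) = 0)
q(A, p) = 6 - A
v = I*√41 (v = √(0 - 41) = √(-41) = I*√41 ≈ 6.4031*I)
(H*q(-7, 1))*v = (-43*(6 - 1*(-7)))*(I*√41) = (-43*(6 + 7))*(I*√41) = (-43*13)*(I*√41) = -559*I*√41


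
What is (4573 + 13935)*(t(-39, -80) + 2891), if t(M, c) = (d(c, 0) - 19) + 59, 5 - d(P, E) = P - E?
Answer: 55820128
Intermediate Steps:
d(P, E) = 5 + E - P (d(P, E) = 5 - (P - E) = 5 + (E - P) = 5 + E - P)
t(M, c) = 45 - c (t(M, c) = ((5 + 0 - c) - 19) + 59 = ((5 - c) - 19) + 59 = (-14 - c) + 59 = 45 - c)
(4573 + 13935)*(t(-39, -80) + 2891) = (4573 + 13935)*((45 - 1*(-80)) + 2891) = 18508*((45 + 80) + 2891) = 18508*(125 + 2891) = 18508*3016 = 55820128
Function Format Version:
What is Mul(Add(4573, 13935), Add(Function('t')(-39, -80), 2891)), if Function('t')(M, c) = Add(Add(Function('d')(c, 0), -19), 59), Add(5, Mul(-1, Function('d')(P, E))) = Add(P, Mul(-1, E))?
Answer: 55820128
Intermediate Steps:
Function('d')(P, E) = Add(5, E, Mul(-1, P)) (Function('d')(P, E) = Add(5, Mul(-1, Add(P, Mul(-1, E)))) = Add(5, Add(E, Mul(-1, P))) = Add(5, E, Mul(-1, P)))
Function('t')(M, c) = Add(45, Mul(-1, c)) (Function('t')(M, c) = Add(Add(Add(5, 0, Mul(-1, c)), -19), 59) = Add(Add(Add(5, Mul(-1, c)), -19), 59) = Add(Add(-14, Mul(-1, c)), 59) = Add(45, Mul(-1, c)))
Mul(Add(4573, 13935), Add(Function('t')(-39, -80), 2891)) = Mul(Add(4573, 13935), Add(Add(45, Mul(-1, -80)), 2891)) = Mul(18508, Add(Add(45, 80), 2891)) = Mul(18508, Add(125, 2891)) = Mul(18508, 3016) = 55820128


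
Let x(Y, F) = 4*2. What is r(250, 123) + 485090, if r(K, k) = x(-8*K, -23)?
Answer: 485098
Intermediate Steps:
x(Y, F) = 8
r(K, k) = 8
r(250, 123) + 485090 = 8 + 485090 = 485098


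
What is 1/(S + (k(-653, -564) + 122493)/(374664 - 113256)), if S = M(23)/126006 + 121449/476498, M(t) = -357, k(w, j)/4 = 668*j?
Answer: -435982122208864/2199237994647121 ≈ -0.19824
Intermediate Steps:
k(w, j) = 2672*j (k(w, j) = 4*(668*j) = 2672*j)
S = 1261099409/5003467249 (S = -357/126006 + 121449/476498 = -357*1/126006 + 121449*(1/476498) = -119/42002 + 121449/476498 = 1261099409/5003467249 ≈ 0.25205)
1/(S + (k(-653, -564) + 122493)/(374664 - 113256)) = 1/(1261099409/5003467249 + (2672*(-564) + 122493)/(374664 - 113256)) = 1/(1261099409/5003467249 + (-1507008 + 122493)/261408) = 1/(1261099409/5003467249 - 1384515*1/261408) = 1/(1261099409/5003467249 - 461505/87136) = 1/(-2199237994647121/435982122208864) = -435982122208864/2199237994647121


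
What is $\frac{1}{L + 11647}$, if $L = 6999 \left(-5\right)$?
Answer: $- \frac{1}{23348} \approx -4.283 \cdot 10^{-5}$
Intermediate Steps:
$L = -34995$
$\frac{1}{L + 11647} = \frac{1}{-34995 + 11647} = \frac{1}{-23348} = - \frac{1}{23348}$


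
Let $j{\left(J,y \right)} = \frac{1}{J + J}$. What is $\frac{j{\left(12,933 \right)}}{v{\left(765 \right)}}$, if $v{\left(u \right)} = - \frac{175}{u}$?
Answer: $- \frac{51}{280} \approx -0.18214$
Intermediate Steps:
$j{\left(J,y \right)} = \frac{1}{2 J}$
$\frac{j{\left(12,933 \right)}}{v{\left(765 \right)}} = \frac{\frac{1}{2} \cdot \frac{1}{12}}{\left(-175\right) \frac{1}{765}} = \frac{1}{24 \left(- \frac{35}{153}\right)} = \frac{1}{24} \left(- \frac{153}{35}\right) = - \frac{51}{280}$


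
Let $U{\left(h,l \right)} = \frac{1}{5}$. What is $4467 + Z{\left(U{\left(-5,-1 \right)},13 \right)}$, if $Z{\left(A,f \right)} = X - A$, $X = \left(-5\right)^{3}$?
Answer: $\frac{21709}{5} \approx 4341.8$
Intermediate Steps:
$X = -125$
$U{\left(h,l \right)} = \frac{1}{5}$
$Z{\left(A,f \right)} = -125 - A$
$4467 + Z{\left(U{\left(-5,-1 \right)},13 \right)} = 4467 - \frac{626}{5} = \frac{21709}{5}$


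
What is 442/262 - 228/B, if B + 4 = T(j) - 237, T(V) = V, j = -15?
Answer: 21611/8384 ≈ 2.5776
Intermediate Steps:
B = -256 (B = -4 + (-15 - 237) = -4 - 252 = -256)
442/262 - 228/B = 442/262 - 228/(-256) = 442*(1/262) - 228*(-1/256) = 221/131 + 57/64 = 21611/8384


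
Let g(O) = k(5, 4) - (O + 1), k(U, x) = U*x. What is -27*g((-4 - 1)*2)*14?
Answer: -10962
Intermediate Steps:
g(O) = 19 - O (g(O) = 5*4 - (O + 1) = 20 - (1 + O) = 20 + (-1 - O) = 19 - O)
-27*g((-4 - 1)*2)*14 = -27*(19 - (-4 - 1)*2)*14 = -27*(19 - (-5)*2)*14 = -27*(19 - 1*(-10))*14 = -27*(19 + 10)*14 = -27*29*14 = -783*14 = -10962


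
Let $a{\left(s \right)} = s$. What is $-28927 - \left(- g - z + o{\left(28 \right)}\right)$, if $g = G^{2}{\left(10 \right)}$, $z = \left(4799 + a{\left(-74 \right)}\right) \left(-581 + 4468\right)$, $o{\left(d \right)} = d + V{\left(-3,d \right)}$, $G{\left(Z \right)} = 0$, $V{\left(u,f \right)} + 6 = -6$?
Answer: $18337132$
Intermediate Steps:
$V{\left(u,f \right)} = -12$ ($V{\left(u,f \right)} = -6 - 6 = -12$)
$o{\left(d \right)} = -12 + d$ ($o{\left(d \right)} = d - 12 = -12 + d$)
$z = 18366075$ ($z = \left(4799 - 74\right) \left(-581 + 4468\right) = 4725 \cdot 3887 = 18366075$)
$g = 0$ ($g = 0^{2} = 0$)
$-28927 - \left(- g - z + o{\left(28 \right)}\right) = -28927 - \left(\left(-12 + 28\right) - 18366075\right) = -28927 + \left(0 - \left(16 - 18366075\right)\right) = -28927 + \left(0 - -18366059\right) = -28927 + \left(0 + 18366059\right) = -28927 + 18366059 = 18337132$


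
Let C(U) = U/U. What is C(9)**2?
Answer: 1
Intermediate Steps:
C(U) = 1
C(9)**2 = 1**2 = 1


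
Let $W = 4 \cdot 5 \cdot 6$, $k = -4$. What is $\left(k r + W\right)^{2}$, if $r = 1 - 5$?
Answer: $18496$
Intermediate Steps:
$r = -4$ ($r = 1 - 5 = -4$)
$W = 120$ ($W = 20 \cdot 6 = 120$)
$\left(k r + W\right)^{2} = \left(\left(-4\right) \left(-4\right) + 120\right)^{2} = \left(16 + 120\right)^{2} = 136^{2} = 18496$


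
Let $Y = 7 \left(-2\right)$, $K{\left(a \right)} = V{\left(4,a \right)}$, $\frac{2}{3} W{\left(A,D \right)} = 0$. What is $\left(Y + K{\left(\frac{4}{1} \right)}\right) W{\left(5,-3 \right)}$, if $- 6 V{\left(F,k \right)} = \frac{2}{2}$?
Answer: $0$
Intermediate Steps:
$V{\left(F,k \right)} = - \frac{1}{6}$ ($V{\left(F,k \right)} = - \frac{2 \cdot \frac{1}{2}}{6} = \left(- \frac{1}{6}\right) 1 = - \frac{1}{6}$)
$W{\left(A,D \right)} = 0$ ($W{\left(A,D \right)} = \frac{3}{2} \cdot 0 = 0$)
$K{\left(a \right)} = - \frac{1}{6}$
$Y = -14$
$\left(Y + K{\left(\frac{4}{1} \right)}\right) W{\left(5,-3 \right)} = \left(-14 - \frac{1}{6}\right) 0 = \left(- \frac{85}{6}\right) 0 = 0$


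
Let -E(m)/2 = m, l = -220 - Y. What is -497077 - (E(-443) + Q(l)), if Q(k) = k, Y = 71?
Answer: -497672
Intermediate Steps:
l = -291 (l = -220 - 1*71 = -220 - 71 = -291)
E(m) = -2*m
-497077 - (E(-443) + Q(l)) = -497077 - (-2*(-443) - 291) = -497077 - (886 - 291) = -497077 - 1*595 = -497077 - 595 = -497672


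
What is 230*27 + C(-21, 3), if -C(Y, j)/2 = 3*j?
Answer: 6192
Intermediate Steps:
C(Y, j) = -6*j
230*27 + C(-21, 3) = 230*27 - 6*3 = 6210 - 18 = 6192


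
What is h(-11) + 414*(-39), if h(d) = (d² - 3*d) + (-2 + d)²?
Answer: -15823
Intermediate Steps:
h(d) = d² + (-2 + d)² - 3*d
h(-11) + 414*(-39) = (4 - 7*(-11) + 2*(-11)²) + 414*(-39) = (4 + 77 + 2*121) - 16146 = (4 + 77 + 242) - 16146 = 323 - 16146 = -15823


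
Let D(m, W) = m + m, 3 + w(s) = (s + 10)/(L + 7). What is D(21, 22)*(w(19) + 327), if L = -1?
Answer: 13811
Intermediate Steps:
w(s) = -4/3 + s/6 (w(s) = -3 + (s + 10)/(-1 + 7) = -3 + (10 + s)/6 = -3 + (10 + s)*(⅙) = -3 + (5/3 + s/6) = -4/3 + s/6)
D(m, W) = 2*m
D(21, 22)*(w(19) + 327) = (2*21)*((-4/3 + (⅙)*19) + 327) = 42*((-4/3 + 19/6) + 327) = 42*(11/6 + 327) = 42*(1973/6) = 13811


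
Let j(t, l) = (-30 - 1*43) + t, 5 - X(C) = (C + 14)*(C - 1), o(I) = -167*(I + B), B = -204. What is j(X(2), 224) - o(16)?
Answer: -31480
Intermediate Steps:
o(I) = 34068 - 167*I (o(I) = -167*(I - 204) = -167*(-204 + I) = 34068 - 167*I)
X(C) = 5 - (-1 + C)*(14 + C) (X(C) = 5 - (C + 14)*(C - 1) = 5 - (14 + C)*(-1 + C) = 5 - (-1 + C)*(14 + C))
j(t, l) = -73 + t (j(t, l) = (-30 - 43) + t = -73 + t)
j(X(2), 224) - o(16) = (-73 + (19 - 1*2² - 13*2)) - (34068 - 167*16) = (-73 + (19 - 1*4 - 26)) - (34068 - 2672) = (-73 + (19 - 4 - 26)) - 1*31396 = (-73 - 11) - 31396 = -84 - 31396 = -31480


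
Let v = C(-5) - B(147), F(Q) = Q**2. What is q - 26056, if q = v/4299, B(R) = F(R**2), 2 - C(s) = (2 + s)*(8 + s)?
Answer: -578963614/4299 ≈ -1.3467e+5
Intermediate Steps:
C(s) = 2 - (2 + s)*(8 + s)
B(R) = R**4 (B(R) = (R**2)**2 = R**4)
v = -466948870 (v = (-14 - 1*(-5)**2 - 10*(-5)) - 1*147**4 = (-14 - 1*25 + 50) - 1*466948881 = (-14 - 25 + 50) - 466948881 = 11 - 466948881 = -466948870)
q = -466948870/4299 ≈ -1.0862e+5
q - 26056 = -466948870/4299 - 26056 = -578963614/4299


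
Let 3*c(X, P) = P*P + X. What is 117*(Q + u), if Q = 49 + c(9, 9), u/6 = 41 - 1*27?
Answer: 19071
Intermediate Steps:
u = 84 (u = 6*(41 - 1*27) = 6*(41 - 27) = 6*14 = 84)
c(X, P) = X/3 + P**2/3 (c(X, P) = (P*P + X)/3 = (P**2 + X)/3 = (X + P**2)/3 = X/3 + P**2/3)
Q = 79 (Q = 49 + ((1/3)*9 + (1/3)*9**2) = 49 + (3 + (1/3)*81) = 49 + (3 + 27) = 49 + 30 = 79)
117*(Q + u) = 117*(79 + 84) = 117*163 = 19071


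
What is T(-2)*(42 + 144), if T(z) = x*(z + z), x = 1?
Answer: -744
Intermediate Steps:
T(z) = 2*z (T(z) = 1*(z + z) = 1*(2*z) = 2*z)
T(-2)*(42 + 144) = (2*(-2))*(42 + 144) = -4*186 = -744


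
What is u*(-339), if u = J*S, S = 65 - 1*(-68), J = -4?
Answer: 180348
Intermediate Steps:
S = 133 (S = 65 + 68 = 133)
u = -532 (u = -4*133 = -532)
u*(-339) = -532*(-339) = 180348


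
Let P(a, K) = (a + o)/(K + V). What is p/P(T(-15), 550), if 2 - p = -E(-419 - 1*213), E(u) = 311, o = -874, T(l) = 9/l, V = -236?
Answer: -491410/4373 ≈ -112.37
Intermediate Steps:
p = 313 (p = 2 - (-1)*311 = 2 - 1*(-311) = 2 + 311 = 313)
P(a, K) = (-874 + a)/(-236 + K) (P(a, K) = (a - 874)/(K - 236) = (-874 + a)/(-236 + K))
p/P(T(-15), 550) = 313/(((-874 + 9/(-15))/(-236 + 550))) = 313/(((-874 + 9*(-1/15))/314)) = 313/(((-874 - ⅗)/314)) = 313/(((1/314)*(-4373/5))) = 313/(-4373/1570) = 313*(-1570/4373) = -491410/4373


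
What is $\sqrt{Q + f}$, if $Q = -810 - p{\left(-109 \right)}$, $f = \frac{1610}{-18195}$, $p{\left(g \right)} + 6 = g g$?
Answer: $\frac{i \sqrt{167980013643}}{3639} \approx 112.63 i$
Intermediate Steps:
$p{\left(g \right)} = -6 + g^{2}$ ($p{\left(g \right)} = -6 + g g = -6 + g^{2}$)
$f = - \frac{322}{3639}$ ($f = 1610 \left(- \frac{1}{18195}\right) = - \frac{322}{3639} \approx -0.088486$)
$Q = -12685$ ($Q = -810 - \left(-6 + \left(-109\right)^{2}\right) = -810 - \left(-6 + 11881\right) = -810 - 11875 = -12685$)
$\sqrt{Q + f} = \sqrt{-12685 - \frac{322}{3639}} = \sqrt{- \frac{46161037}{3639}} = \frac{i \sqrt{167980013643}}{3639}$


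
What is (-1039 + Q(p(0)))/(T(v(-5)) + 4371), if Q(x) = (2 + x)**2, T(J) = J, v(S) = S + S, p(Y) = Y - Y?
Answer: -1035/4361 ≈ -0.23733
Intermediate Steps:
p(Y) = 0
v(S) = 2*S
(-1039 + Q(p(0)))/(T(v(-5)) + 4371) = (-1039 + (2 + 0)**2)/(2*(-5) + 4371) = (-1039 + 2**2)/(-10 + 4371) = (-1039 + 4)/4361 = -1035*1/4361 = -1035/4361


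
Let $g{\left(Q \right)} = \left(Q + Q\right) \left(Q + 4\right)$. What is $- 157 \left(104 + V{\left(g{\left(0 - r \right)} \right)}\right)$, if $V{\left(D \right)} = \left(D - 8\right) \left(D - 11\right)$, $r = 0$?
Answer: $-30144$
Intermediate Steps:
$g{\left(Q \right)} = 2 Q \left(4 + Q\right)$
$V{\left(D \right)} = \left(-11 + D\right) \left(-8 + D\right)$ ($V{\left(D \right)} = \left(-8 + D\right) \left(-11 + D\right) = \left(-11 + D\right) \left(-8 + D\right)$)
$- 157 \left(104 + V{\left(g{\left(0 - r \right)} \right)}\right) = - 157 \left(104 + \left(88 + \left(2 \left(0 - 0\right) \left(4 + \left(0 - 0\right)\right)\right)^{2} - 19 \cdot 2 \left(0 - 0\right) \left(4 + \left(0 - 0\right)\right)\right)\right) = - 157 \left(104 + \left(88 + \left(2 \left(0 + 0\right) \left(4 + \left(0 + 0\right)\right)\right)^{2} - 19 \cdot 2 \left(0 + 0\right) \left(4 + \left(0 + 0\right)\right)\right)\right) = - 157 \left(104 + \left(88 + \left(2 \cdot 0 \left(4 + 0\right)\right)^{2} - 19 \cdot 2 \cdot 0 \left(4 + 0\right)\right)\right) = - 157 \left(104 + \left(88 + \left(2 \cdot 0 \cdot 4\right)^{2} - 19 \cdot 2 \cdot 0 \cdot 4\right)\right) = - 157 \left(104 + \left(88 + 0^{2} - 0\right)\right) = - 157 \left(104 + \left(88 + 0 + 0\right)\right) = - 157 \left(104 + 88\right) = \left(-157\right) 192 = -30144$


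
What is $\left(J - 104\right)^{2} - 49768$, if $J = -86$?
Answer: $-13668$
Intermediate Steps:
$\left(J - 104\right)^{2} - 49768 = \left(-86 - 104\right)^{2} - 49768 = \left(-190\right)^{2} - 49768 = 36100 - 49768 = -13668$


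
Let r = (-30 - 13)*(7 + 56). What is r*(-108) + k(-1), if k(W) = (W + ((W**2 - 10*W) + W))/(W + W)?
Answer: 585135/2 ≈ 2.9257e+5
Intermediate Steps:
r = -2709 (r = -43*63 = -2709)
k(W) = (W**2 - 8*W)/(2*W) (k(W) = (W + (W**2 - 9*W))/((2*W)) = (W**2 - 8*W)*(1/(2*W)) = (W**2 - 8*W)/(2*W))
r*(-108) + k(-1) = -2709*(-108) + (-4 + (1/2)*(-1)) = 292572 + (-4 - 1/2) = 292572 - 9/2 = 585135/2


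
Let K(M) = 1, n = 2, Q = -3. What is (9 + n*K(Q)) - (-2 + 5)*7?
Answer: -10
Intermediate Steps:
(9 + n*K(Q)) - (-2 + 5)*7 = (9 + 2*1) - (-2 + 5)*7 = (9 + 2) - 3*7 = 11 - 1*21 = 11 - 21 = -10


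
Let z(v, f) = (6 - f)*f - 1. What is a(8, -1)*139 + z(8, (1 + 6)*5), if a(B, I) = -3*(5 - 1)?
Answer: -2684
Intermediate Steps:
a(B, I) = -12 (a(B, I) = -3*4 = -12)
z(v, f) = -1 + f*(6 - f) (z(v, f) = f*(6 - f) - 1 = -1 + f*(6 - f))
a(8, -1)*139 + z(8, (1 + 6)*5) = -12*139 + (-1 - ((1 + 6)*5)**2 + 6*((1 + 6)*5)) = -1668 + (-1 - (7*5)**2 + 6*(7*5)) = -1668 + (-1 - 1*35**2 + 6*35) = -1668 + (-1 - 1*1225 + 210) = -1668 + (-1 - 1225 + 210) = -1668 - 1016 = -2684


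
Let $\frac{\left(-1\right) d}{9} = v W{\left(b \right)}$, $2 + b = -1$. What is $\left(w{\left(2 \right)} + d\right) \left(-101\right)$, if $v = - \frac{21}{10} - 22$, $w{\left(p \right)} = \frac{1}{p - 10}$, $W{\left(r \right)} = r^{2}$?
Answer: $- \frac{7885979}{40} \approx -1.9715 \cdot 10^{5}$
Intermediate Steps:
$b = -3$ ($b = -2 - 1 = -3$)
$w{\left(p \right)} = \frac{1}{-10 + p}$
$v = - \frac{241}{10}$ ($v = \left(-21\right) \frac{1}{10} - 22 = - \frac{21}{10} - 22 = - \frac{241}{10} \approx -24.1$)
$d = \frac{19521}{10}$ ($d = - 9 \left(- \frac{241 \left(-3\right)^{2}}{10}\right) = - 9 \left(\left(- \frac{241}{10}\right) 9\right) = \left(-9\right) \left(- \frac{2169}{10}\right) = \frac{19521}{10} \approx 1952.1$)
$\left(w{\left(2 \right)} + d\right) \left(-101\right) = \left(\frac{1}{-10 + 2} + \frac{19521}{10}\right) \left(-101\right) = \left(\frac{1}{-8} + \frac{19521}{10}\right) \left(-101\right) = \left(- \frac{1}{8} + \frac{19521}{10}\right) \left(-101\right) = \frac{78079}{40} \left(-101\right) = - \frac{7885979}{40}$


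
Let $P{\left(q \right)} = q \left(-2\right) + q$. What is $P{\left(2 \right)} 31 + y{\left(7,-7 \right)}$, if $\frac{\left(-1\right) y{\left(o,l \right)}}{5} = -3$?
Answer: $-47$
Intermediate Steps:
$P{\left(q \right)} = - q$ ($P{\left(q \right)} = - 2 q + q = - q$)
$y{\left(o,l \right)} = 15$ ($y{\left(o,l \right)} = \left(-5\right) \left(-3\right) = 15$)
$P{\left(2 \right)} 31 + y{\left(7,-7 \right)} = \left(-1\right) 2 \cdot 31 + 15 = \left(-2\right) 31 + 15 = -62 + 15 = -47$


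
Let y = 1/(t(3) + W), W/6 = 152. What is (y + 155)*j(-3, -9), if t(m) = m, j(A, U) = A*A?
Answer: 425478/305 ≈ 1395.0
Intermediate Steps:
W = 912 (W = 6*152 = 912)
j(A, U) = A**2
y = 1/915 (y = 1/(3 + 912) = 1/915 ≈ 0.0010929)
(y + 155)*j(-3, -9) = (1/915 + 155)*(-3)**2 = (141826/915)*9 = 425478/305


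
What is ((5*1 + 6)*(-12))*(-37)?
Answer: 4884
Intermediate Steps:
((5*1 + 6)*(-12))*(-37) = ((5 + 6)*(-12))*(-37) = (11*(-12))*(-37) = -132*(-37) = 4884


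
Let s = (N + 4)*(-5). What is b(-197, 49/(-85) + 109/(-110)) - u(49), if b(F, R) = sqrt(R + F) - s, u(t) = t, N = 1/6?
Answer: -169/6 + I*sqrt(694370270)/1870 ≈ -28.167 + 14.091*I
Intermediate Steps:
N = 1/6 (N = 1*(1/6) = 1/6 ≈ 0.16667)
s = -125/6 (s = (1/6 + 4)*(-5) = (25/6)*(-5) = -125/6 ≈ -20.833)
b(F, R) = 125/6 + sqrt(F + R) (b(F, R) = sqrt(R + F) - 1*(-125/6) = sqrt(F + R) + 125/6 = 125/6 + sqrt(F + R))
b(-197, 49/(-85) + 109/(-110)) - u(49) = (125/6 + sqrt(-197 + (49/(-85) + 109/(-110)))) - 1*49 = (125/6 + sqrt(-197 + (49*(-1/85) + 109*(-1/110)))) - 49 = (125/6 + sqrt(-197 + (-49/85 - 109/110))) - 49 = (125/6 + sqrt(-197 - 2931/1870)) - 49 = (125/6 + sqrt(-371321/1870)) - 49 = (125/6 + I*sqrt(694370270)/1870) - 49 = -169/6 + I*sqrt(694370270)/1870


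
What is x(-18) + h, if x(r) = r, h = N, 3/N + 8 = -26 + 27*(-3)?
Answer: -2073/115 ≈ -18.026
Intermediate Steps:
N = -3/115 (N = 3/(-8 + (-26 + 27*(-3))) = 3/(-8 + (-26 - 81)) = 3/(-8 - 107) = 3/(-115) = 3*(-1/115) = -3/115 ≈ -0.026087)
h = -3/115 ≈ -0.026087
x(-18) + h = -18 - 3/115 = -2073/115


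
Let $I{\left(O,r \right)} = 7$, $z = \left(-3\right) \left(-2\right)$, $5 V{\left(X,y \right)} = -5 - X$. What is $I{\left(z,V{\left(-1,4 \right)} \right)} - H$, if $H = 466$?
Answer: $-459$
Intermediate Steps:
$V{\left(X,y \right)} = -1 - \frac{X}{5}$ ($V{\left(X,y \right)} = \frac{-5 - X}{5} = -1 - \frac{X}{5}$)
$z = 6$
$I{\left(z,V{\left(-1,4 \right)} \right)} - H = 7 - 466 = -459$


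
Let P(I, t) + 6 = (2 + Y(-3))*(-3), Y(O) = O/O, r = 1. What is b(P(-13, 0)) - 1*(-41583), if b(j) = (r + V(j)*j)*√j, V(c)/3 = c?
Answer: 41583 + 676*I*√15 ≈ 41583.0 + 2618.1*I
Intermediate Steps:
V(c) = 3*c
Y(O) = 1
P(I, t) = -15 (P(I, t) = -6 + (2 + 1)*(-3) = -6 + 3*(-3) = -6 - 9 = -15)
b(j) = √j*(1 + 3*j²) (b(j) = (1 + (3*j)*j)*√j = (1 + 3*j²)*√j = √j*(1 + 3*j²))
b(P(-13, 0)) - 1*(-41583) = √(-15)*(1 + 3*(-15)²) - 1*(-41583) = (I*√15)*(1 + 3*225) + 41583 = (I*√15)*(1 + 675) + 41583 = (I*√15)*676 + 41583 = 676*I*√15 + 41583 = 41583 + 676*I*√15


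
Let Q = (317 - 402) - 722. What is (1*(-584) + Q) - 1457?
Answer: -2848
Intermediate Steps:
Q = -807 (Q = -85 - 722 = -807)
(1*(-584) + Q) - 1457 = (1*(-584) - 807) - 1457 = (-584 - 807) - 1457 = -1391 - 1457 = -2848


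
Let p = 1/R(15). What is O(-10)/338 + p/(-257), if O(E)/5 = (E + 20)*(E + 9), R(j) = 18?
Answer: -115819/781794 ≈ -0.14815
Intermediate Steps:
O(E) = 5*(9 + E)*(20 + E) (O(E) = 5*((E + 20)*(E + 9)) = 5*((20 + E)*(9 + E)) = 5*((9 + E)*(20 + E)) = 5*(9 + E)*(20 + E))
p = 1/18 ≈ 0.055556
O(-10)/338 + p/(-257) = (900 + 5*(-10)**2 + 145*(-10))/338 + (1/18)/(-257) = (900 + 5*100 - 1450)*(1/338) + (1/18)*(-1/257) = (900 + 500 - 1450)*(1/338) - 1/4626 = -50*1/338 - 1/4626 = -25/169 - 1/4626 = -115819/781794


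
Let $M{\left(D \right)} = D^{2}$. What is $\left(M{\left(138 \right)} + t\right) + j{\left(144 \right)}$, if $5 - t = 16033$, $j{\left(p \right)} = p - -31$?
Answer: $3191$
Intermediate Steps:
$j{\left(p \right)} = 31 + p$ ($j{\left(p \right)} = p + 31 = 31 + p$)
$t = -16028$ ($t = 5 - 16033 = -16028$)
$\left(M{\left(138 \right)} + t\right) + j{\left(144 \right)} = \left(138^{2} - 16028\right) + \left(31 + 144\right) = \left(19044 - 16028\right) + 175 = 3016 + 175 = 3191$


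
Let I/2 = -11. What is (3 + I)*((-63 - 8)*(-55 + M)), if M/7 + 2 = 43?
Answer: 312968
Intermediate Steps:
M = 287 (M = -14 + 7*43 = -14 + 301 = 287)
I = -22 (I = 2*(-11) = -22)
(3 + I)*((-63 - 8)*(-55 + M)) = (3 - 22)*((-63 - 8)*(-55 + 287)) = -(-1349)*232 = -19*(-16472) = 312968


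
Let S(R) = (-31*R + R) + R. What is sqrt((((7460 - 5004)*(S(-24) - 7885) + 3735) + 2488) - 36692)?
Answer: I*sqrt(17686653) ≈ 4205.5*I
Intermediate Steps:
S(R) = -29*R (S(R) = -30*R + R = -29*R)
sqrt((((7460 - 5004)*(S(-24) - 7885) + 3735) + 2488) - 36692) = sqrt((((7460 - 5004)*(-29*(-24) - 7885) + 3735) + 2488) - 36692) = sqrt(((2456*(696 - 7885) + 3735) + 2488) - 36692) = sqrt(((2456*(-7189) + 3735) + 2488) - 36692) = sqrt(((-17656184 + 3735) + 2488) - 36692) = sqrt((-17652449 + 2488) - 36692) = sqrt(-17649961 - 36692) = sqrt(-17686653) = I*sqrt(17686653)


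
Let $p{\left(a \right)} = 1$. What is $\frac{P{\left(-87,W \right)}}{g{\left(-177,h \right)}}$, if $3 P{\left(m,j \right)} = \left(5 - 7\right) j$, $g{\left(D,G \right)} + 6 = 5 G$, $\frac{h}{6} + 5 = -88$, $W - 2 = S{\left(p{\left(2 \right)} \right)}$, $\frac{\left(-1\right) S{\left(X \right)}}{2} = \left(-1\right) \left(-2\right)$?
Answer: $- \frac{1}{2097} \approx -0.00047687$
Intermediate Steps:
$S{\left(X \right)} = -4$ ($S{\left(X \right)} = - 2 \left(\left(-1\right) \left(-2\right)\right) = \left(-2\right) 2 = -4$)
$W = -2$ ($W = 2 - 4 = -2$)
$h = -558$ ($h = -30 + 6 \left(-88\right) = -30 - 528 = -558$)
$g{\left(D,G \right)} = -6 + 5 G$
$P{\left(m,j \right)} = - \frac{2 j}{3}$ ($P{\left(m,j \right)} = \frac{\left(5 - 7\right) j}{3} = \frac{\left(-2\right) j}{3} = - \frac{2 j}{3}$)
$\frac{P{\left(-87,W \right)}}{g{\left(-177,h \right)}} = \frac{\left(- \frac{2}{3}\right) \left(-2\right)}{-6 + 5 \left(-558\right)} = \frac{4}{3 \left(-6 - 2790\right)} = \frac{4}{3 \left(-2796\right)} = \frac{4}{3} \left(- \frac{1}{2796}\right) = - \frac{1}{2097}$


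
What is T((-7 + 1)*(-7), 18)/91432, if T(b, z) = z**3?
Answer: 729/11429 ≈ 0.063785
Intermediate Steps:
T((-7 + 1)*(-7), 18)/91432 = 18**3/91432 = 5832*(1/91432) = 729/11429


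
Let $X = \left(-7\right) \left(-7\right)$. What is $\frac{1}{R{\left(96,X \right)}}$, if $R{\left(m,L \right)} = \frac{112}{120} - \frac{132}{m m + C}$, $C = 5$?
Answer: $\frac{138315}{127114} \approx 1.0881$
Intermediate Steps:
$X = 49$
$R{\left(m,L \right)} = \frac{14}{15} - \frac{132}{5 + m^{2}}$ ($R{\left(m,L \right)} = \frac{112}{120} - \frac{132}{m m + 5} = 112 \cdot \frac{1}{120} - \frac{132}{m^{2} + 5} = \frac{14}{15} - \frac{132}{5 + m^{2}}$)
$\frac{1}{R{\left(96,X \right)}} = \frac{1}{\frac{2}{15} \frac{1}{5 + 96^{2}} \left(-955 + 7 \cdot 96^{2}\right)} = \frac{1}{\frac{2}{15} \frac{1}{5 + 9216} \left(-955 + 7 \cdot 9216\right)} = \frac{1}{\frac{2}{15} \cdot \frac{1}{9221} \left(-955 + 64512\right)} = \frac{1}{\frac{2}{15} \cdot \frac{1}{9221} \cdot 63557} = \frac{1}{\frac{127114}{138315}} = \frac{138315}{127114}$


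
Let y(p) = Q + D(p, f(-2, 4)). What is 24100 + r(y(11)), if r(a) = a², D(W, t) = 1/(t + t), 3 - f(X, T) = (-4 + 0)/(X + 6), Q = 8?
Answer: 1546625/64 ≈ 24166.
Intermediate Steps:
f(X, T) = 3 + 4/(6 + X) (f(X, T) = 3 - (-4 + 0)/(X + 6) = 3 - (-4)/(6 + X) = 3 + 4/(6 + X))
D(W, t) = 1/(2*t)
y(p) = 65/8 (y(p) = 8 + 1/(2*(((22 + 3*(-2))/(6 - 2)))) = 8 + 1/(2*(((22 - 6)/4))) = 8 + 1/(2*(((¼)*16))) = 8 + (½)/4 = 8 + (½)*(¼) = 8 + ⅛ = 65/8)
24100 + r(y(11)) = 24100 + (65/8)² = 24100 + 4225/64 = 1546625/64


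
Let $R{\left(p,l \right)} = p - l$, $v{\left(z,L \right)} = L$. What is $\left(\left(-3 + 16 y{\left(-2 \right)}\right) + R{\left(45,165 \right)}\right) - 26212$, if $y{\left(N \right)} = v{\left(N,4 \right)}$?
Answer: $-26271$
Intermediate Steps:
$y{\left(N \right)} = 4$
$\left(\left(-3 + 16 y{\left(-2 \right)}\right) + R{\left(45,165 \right)}\right) - 26212 = \left(\left(-3 + 16 \cdot 4\right) + \left(45 - 165\right)\right) - 26212 = \left(\left(-3 + 64\right) + \left(45 - 165\right)\right) - 26212 = \left(61 - 120\right) - 26212 = -59 - 26212 = -26271$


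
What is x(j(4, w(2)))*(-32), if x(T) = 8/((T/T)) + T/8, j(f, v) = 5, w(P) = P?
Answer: -276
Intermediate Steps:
x(T) = 8 + T/8 (x(T) = 8/1 + T*(⅛) = 8*1 + T/8 = 8 + T/8)
x(j(4, w(2)))*(-32) = (8 + (⅛)*5)*(-32) = (8 + 5/8)*(-32) = (69/8)*(-32) = -276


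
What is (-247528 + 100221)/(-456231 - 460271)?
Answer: 147307/916502 ≈ 0.16073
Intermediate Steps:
(-247528 + 100221)/(-456231 - 460271) = -147307/(-916502) = -147307*(-1/916502) = 147307/916502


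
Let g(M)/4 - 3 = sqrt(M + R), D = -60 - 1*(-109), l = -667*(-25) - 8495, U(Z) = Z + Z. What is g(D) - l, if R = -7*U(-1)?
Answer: -8168 + 12*sqrt(7) ≈ -8136.3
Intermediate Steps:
U(Z) = 2*Z
l = 8180 (l = 16675 - 8495 = 8180)
D = 49 (D = -60 + 109 = 49)
R = 14 (R = -14*(-1) = -7*(-2) = 14)
g(M) = 12 + 4*sqrt(14 + M) (g(M) = 12 + 4*sqrt(M + 14) = 12 + 4*sqrt(14 + M))
g(D) - l = (12 + 4*sqrt(14 + 49)) - 1*8180 = (12 + 4*sqrt(63)) - 8180 = (12 + 4*(3*sqrt(7))) - 8180 = (12 + 12*sqrt(7)) - 8180 = -8168 + 12*sqrt(7)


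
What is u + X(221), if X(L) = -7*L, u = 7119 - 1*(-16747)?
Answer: 22319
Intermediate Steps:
u = 23866 (u = 7119 + 16747 = 23866)
u + X(221) = 23866 - 7*221 = 23866 - 1547 = 22319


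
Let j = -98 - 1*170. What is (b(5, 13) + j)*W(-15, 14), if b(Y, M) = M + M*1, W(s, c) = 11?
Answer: -2662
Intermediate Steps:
j = -268 (j = -98 - 170 = -268)
b(Y, M) = 2*M (b(Y, M) = M + M = 2*M)
(b(5, 13) + j)*W(-15, 14) = (2*13 - 268)*11 = (26 - 268)*11 = -242*11 = -2662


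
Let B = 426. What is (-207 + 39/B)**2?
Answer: 863243161/20164 ≈ 42811.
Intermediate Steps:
(-207 + 39/B)**2 = (-207 + 39/426)**2 = (-207 + 39*(1/426))**2 = (-207 + 13/142)**2 = (-29381/142)**2 = 863243161/20164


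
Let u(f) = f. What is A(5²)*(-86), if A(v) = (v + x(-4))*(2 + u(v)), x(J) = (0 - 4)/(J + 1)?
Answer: -61146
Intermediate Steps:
x(J) = -4/(1 + J)
A(v) = (2 + v)*(4/3 + v) (A(v) = (v - 4/(1 - 4))*(2 + v) = (v - 4/(-3))*(2 + v) = (v - 4*(-⅓))*(2 + v) = (v + 4/3)*(2 + v) = (4/3 + v)*(2 + v) = (2 + v)*(4/3 + v))
A(5²)*(-86) = (8/3 + (5²)² + (10/3)*5²)*(-86) = (8/3 + 25² + (10/3)*25)*(-86) = (8/3 + 625 + 250/3)*(-86) = 711*(-86) = -61146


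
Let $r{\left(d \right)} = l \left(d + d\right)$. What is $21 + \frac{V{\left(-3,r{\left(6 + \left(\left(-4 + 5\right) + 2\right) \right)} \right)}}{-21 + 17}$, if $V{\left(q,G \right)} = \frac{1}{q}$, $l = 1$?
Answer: $\frac{253}{12} \approx 21.083$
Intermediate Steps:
$r{\left(d \right)} = 2 d$ ($r{\left(d \right)} = 1 \left(d + d\right) = 1 \cdot 2 d = 2 d$)
$21 + \frac{V{\left(-3,r{\left(6 + \left(\left(-4 + 5\right) + 2\right) \right)} \right)}}{-21 + 17} = 21 + \frac{1}{\left(-21 + 17\right) \left(-3\right)} = 21 + \frac{1}{-4} \left(- \frac{1}{3}\right) = 21 - - \frac{1}{12} = 21 + \frac{1}{12} = \frac{253}{12}$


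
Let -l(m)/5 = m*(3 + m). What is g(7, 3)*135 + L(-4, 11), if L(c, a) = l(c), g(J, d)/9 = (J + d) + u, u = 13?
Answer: 27925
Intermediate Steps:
l(m) = -5*m*(3 + m)
g(J, d) = 117 + 9*J + 9*d (g(J, d) = 9*((J + d) + 13) = 9*(13 + J + d) = 117 + 9*J + 9*d)
L(c, a) = -5*c*(3 + c)
g(7, 3)*135 + L(-4, 11) = (117 + 9*7 + 9*3)*135 - 5*(-4)*(3 - 4) = (117 + 63 + 27)*135 - 5*(-4)*(-1) = 207*135 - 20 = 27945 - 20 = 27925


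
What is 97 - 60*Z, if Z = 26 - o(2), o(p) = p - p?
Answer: -1463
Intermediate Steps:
o(p) = 0
Z = 26 (Z = 26 - 1*0 = 26 + 0 = 26)
97 - 60*Z = 97 - 60*26 = 97 - 1560 = -1463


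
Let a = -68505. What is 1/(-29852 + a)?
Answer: -1/98357 ≈ -1.0167e-5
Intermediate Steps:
1/(-29852 + a) = 1/(-29852 - 68505) = 1/(-98357) = -1/98357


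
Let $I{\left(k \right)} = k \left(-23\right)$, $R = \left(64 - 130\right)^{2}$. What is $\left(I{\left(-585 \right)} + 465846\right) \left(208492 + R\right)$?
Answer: $102018259248$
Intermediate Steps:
$R = 4356$ ($R = \left(-66\right)^{2} = 4356$)
$I{\left(k \right)} = - 23 k$
$\left(I{\left(-585 \right)} + 465846\right) \left(208492 + R\right) = \left(\left(-23\right) \left(-585\right) + 465846\right) \left(208492 + 4356\right) = \left(13455 + 465846\right) 212848 = 479301 \cdot 212848 = 102018259248$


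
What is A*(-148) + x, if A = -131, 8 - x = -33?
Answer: 19429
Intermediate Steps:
x = 41 (x = 8 - 1*(-33) = 8 + 33 = 41)
A*(-148) + x = -131*(-148) + 41 = 19388 + 41 = 19429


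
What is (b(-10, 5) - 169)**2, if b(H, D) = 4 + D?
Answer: 25600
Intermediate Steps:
(b(-10, 5) - 169)**2 = ((4 + 5) - 169)**2 = (9 - 169)**2 = (-160)**2 = 25600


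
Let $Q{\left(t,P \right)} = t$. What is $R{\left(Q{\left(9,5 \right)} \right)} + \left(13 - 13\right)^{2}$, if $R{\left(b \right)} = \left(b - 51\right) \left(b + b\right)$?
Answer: $-756$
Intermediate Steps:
$R{\left(b \right)} = 2 b \left(-51 + b\right)$ ($R{\left(b \right)} = \left(-51 + b\right) 2 b = 2 b \left(-51 + b\right)$)
$R{\left(Q{\left(9,5 \right)} \right)} + \left(13 - 13\right)^{2} = 2 \cdot 9 \left(-51 + 9\right) + \left(13 - 13\right)^{2} = 2 \cdot 9 \left(-42\right) + 0^{2} = -756 + 0 = -756$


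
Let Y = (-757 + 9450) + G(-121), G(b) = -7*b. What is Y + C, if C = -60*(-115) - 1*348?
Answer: 16092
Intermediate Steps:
Y = 9540 (Y = (-757 + 9450) - 7*(-121) = 8693 + 847 = 9540)
C = 6552 (C = 6900 - 348 = 6552)
Y + C = 9540 + 6552 = 16092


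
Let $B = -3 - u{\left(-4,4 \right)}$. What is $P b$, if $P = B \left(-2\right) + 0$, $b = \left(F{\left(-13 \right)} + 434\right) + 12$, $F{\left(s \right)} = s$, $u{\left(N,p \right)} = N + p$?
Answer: $2598$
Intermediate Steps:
$b = 433$ ($b = \left(-13 + 434\right) + 12 = 421 + 12 = 433$)
$B = -3$ ($B = -3 - \left(-4 + 4\right) = -3 - 0 = -3 + 0 = -3$)
$P = 6$ ($P = \left(-3\right) \left(-2\right) + 0 = 6 + 0 = 6$)
$P b = 6 \cdot 433 = 2598$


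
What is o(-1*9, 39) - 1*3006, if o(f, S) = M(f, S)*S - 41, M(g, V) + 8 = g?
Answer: -3710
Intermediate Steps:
M(g, V) = -8 + g
o(f, S) = -41 + S*(-8 + f) (o(f, S) = (-8 + f)*S - 41 = S*(-8 + f) - 41 = -41 + S*(-8 + f))
o(-1*9, 39) - 1*3006 = (-41 + 39*(-8 - 1*9)) - 1*3006 = (-41 + 39*(-8 - 9)) - 3006 = (-41 + 39*(-17)) - 3006 = (-41 - 663) - 3006 = -704 - 3006 = -3710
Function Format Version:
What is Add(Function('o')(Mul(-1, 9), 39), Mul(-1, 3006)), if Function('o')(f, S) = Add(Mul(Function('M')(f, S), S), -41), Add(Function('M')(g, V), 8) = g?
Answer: -3710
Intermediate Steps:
Function('M')(g, V) = Add(-8, g)
Function('o')(f, S) = Add(-41, Mul(S, Add(-8, f))) (Function('o')(f, S) = Add(Mul(Add(-8, f), S), -41) = Add(Mul(S, Add(-8, f)), -41) = Add(-41, Mul(S, Add(-8, f))))
Add(Function('o')(Mul(-1, 9), 39), Mul(-1, 3006)) = Add(Add(-41, Mul(39, Add(-8, Mul(-1, 9)))), Mul(-1, 3006)) = Add(Add(-41, Mul(39, Add(-8, -9))), -3006) = Add(Add(-41, Mul(39, -17)), -3006) = Add(Add(-41, -663), -3006) = Add(-704, -3006) = -3710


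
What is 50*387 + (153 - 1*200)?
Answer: 19303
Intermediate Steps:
50*387 + (153 - 1*200) = 19350 + (153 - 200) = 19350 - 47 = 19303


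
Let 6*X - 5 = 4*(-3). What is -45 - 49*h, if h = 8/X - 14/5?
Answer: 2141/5 ≈ 428.20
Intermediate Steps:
X = -7/6 (X = ⅚ + (4*(-3))/6 = ⅚ + (⅙)*(-12) = ⅚ - 2 = -7/6 ≈ -1.1667)
h = -338/35 (h = 8/(-7/6) - 14/5 = 8*(-6/7) - 14*⅕ = -48/7 - 14/5 = -338/35 ≈ -9.6571)
-45 - 49*h = -45 - 49*(-338/35) = -45 + 2366/5 = 2141/5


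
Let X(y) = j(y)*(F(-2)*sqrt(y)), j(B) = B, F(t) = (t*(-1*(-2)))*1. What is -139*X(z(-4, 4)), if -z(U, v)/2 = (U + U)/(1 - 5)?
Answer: -4448*I ≈ -4448.0*I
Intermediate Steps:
F(t) = 2*t (F(t) = (t*2)*1 = (2*t)*1 = 2*t)
z(U, v) = U (z(U, v) = -2*(U + U)/(1 - 5) = -2*2*U/(-4) = -2*2*U*(-1)/4 = -(-1)*U = U)
X(y) = -4*y**(3/2) (X(y) = y*((2*(-2))*sqrt(y)) = y*(-4*sqrt(y)) = -4*y**(3/2))
-139*X(z(-4, 4)) = -(-556)*(-4)**(3/2) = -(-556)*(-8*I) = -4448*I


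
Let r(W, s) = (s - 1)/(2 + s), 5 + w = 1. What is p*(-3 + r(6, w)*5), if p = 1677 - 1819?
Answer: -1349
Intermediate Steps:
w = -4 (w = -5 + 1 = -4)
r(W, s) = (-1 + s)/(2 + s)
p = -142
p*(-3 + r(6, w)*5) = -142*(-3 + ((-1 - 4)/(2 - 4))*5) = -142*(-3 + (-5/(-2))*5) = -142*(-3 - 1/2*(-5)*5) = -142*(-3 + (5/2)*5) = -142*(-3 + 25/2) = -142*19/2 = -1349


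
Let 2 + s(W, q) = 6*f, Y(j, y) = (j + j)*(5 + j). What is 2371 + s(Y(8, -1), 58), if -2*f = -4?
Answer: 2381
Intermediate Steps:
f = 2 (f = -½*(-4) = 2)
Y(j, y) = 2*j*(5 + j) (Y(j, y) = (2*j)*(5 + j) = 2*j*(5 + j))
s(W, q) = 10 (s(W, q) = -2 + 6*2 = -2 + 12 = 10)
2371 + s(Y(8, -1), 58) = 2371 + 10 = 2381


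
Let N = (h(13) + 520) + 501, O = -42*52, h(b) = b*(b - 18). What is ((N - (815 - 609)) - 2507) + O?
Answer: -3941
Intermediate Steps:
h(b) = b*(-18 + b)
O = -2184
N = 956 (N = (13*(-18 + 13) + 520) + 501 = (13*(-5) + 520) + 501 = (-65 + 520) + 501 = 455 + 501 = 956)
((N - (815 - 609)) - 2507) + O = ((956 - (815 - 609)) - 2507) - 2184 = ((956 - 1*206) - 2507) - 2184 = ((956 - 206) - 2507) - 2184 = (750 - 2507) - 2184 = -1757 - 2184 = -3941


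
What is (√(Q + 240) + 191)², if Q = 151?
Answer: (191 + √391)² ≈ 44426.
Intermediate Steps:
(√(Q + 240) + 191)² = (√(151 + 240) + 191)² = (√391 + 191)² = (191 + √391)²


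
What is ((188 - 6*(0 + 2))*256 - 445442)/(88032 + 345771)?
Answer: -133462/144601 ≈ -0.92297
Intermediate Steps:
((188 - 6*(0 + 2))*256 - 445442)/(88032 + 345771) = ((188 - 6*2)*256 - 445442)/433803 = ((188 - 12)*256 - 445442)*(1/433803) = (176*256 - 445442)*(1/433803) = (45056 - 445442)*(1/433803) = -400386*1/433803 = -133462/144601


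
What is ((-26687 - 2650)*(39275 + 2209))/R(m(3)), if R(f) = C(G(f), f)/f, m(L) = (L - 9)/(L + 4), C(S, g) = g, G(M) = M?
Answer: -1217016108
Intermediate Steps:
m(L) = (-9 + L)/(4 + L)
R(f) = 1 (R(f) = f/f = 1)
((-26687 - 2650)*(39275 + 2209))/R(m(3)) = ((-26687 - 2650)*(39275 + 2209))/1 = -29337*41484*1 = -1217016108*1 = -1217016108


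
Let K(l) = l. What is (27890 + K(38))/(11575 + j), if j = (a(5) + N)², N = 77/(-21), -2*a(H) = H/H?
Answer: 1005408/417325 ≈ 2.4092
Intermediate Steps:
a(H) = -½ (a(H) = -H/(2*H) = -½*1 = -½)
N = -11/3 (N = 77*(-1/21) = -11/3 ≈ -3.6667)
j = 625/36 (j = (-½ - 11/3)² = (-25/6)² = 625/36 ≈ 17.361)
(27890 + K(38))/(11575 + j) = (27890 + 38)/(11575 + 625/36) = 27928/(417325/36) = 27928*(36/417325) = 1005408/417325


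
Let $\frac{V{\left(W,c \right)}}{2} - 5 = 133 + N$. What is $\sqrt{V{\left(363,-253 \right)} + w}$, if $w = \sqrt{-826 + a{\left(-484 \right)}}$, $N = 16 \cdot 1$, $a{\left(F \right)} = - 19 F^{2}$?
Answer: $\sqrt{308 + i \sqrt{4451690}} \approx 34.93 + 30.202 i$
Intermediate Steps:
$N = 16$
$V{\left(W,c \right)} = 308$ ($V{\left(W,c \right)} = 10 + 2 \left(133 + 16\right) = 10 + 2 \cdot 149 = 10 + 298 = 308$)
$w = i \sqrt{4451690}$ ($w = \sqrt{-826 - 19 \left(-484\right)^{2}} = \sqrt{-826 - 4450864} = \sqrt{-4451690} = i \sqrt{4451690} \approx 2109.9 i$)
$\sqrt{V{\left(363,-253 \right)} + w} = \sqrt{308 + i \sqrt{4451690}}$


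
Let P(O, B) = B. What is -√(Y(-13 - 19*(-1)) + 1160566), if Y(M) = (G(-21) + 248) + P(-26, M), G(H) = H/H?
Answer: -√1160821 ≈ -1077.4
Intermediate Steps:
G(H) = 1
Y(M) = 249 + M (Y(M) = (1 + 248) + M = 249 + M)
-√(Y(-13 - 19*(-1)) + 1160566) = -√((249 + (-13 - 19*(-1))) + 1160566) = -√((249 + (-13 + 19)) + 1160566) = -√((249 + 6) + 1160566) = -√(255 + 1160566) = -√1160821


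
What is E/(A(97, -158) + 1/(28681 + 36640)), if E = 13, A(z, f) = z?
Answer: 849173/6336138 ≈ 0.13402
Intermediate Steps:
E/(A(97, -158) + 1/(28681 + 36640)) = 13/(97 + 1/(28681 + 36640)) = 13/(97 + 1/65321) = 13/(6336138/65321) = 13*(65321/6336138) = 849173/6336138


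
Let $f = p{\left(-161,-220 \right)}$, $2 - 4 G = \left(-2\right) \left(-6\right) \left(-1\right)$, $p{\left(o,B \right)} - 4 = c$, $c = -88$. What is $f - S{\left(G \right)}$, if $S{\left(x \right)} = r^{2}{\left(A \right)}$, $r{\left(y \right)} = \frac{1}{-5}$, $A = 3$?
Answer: $- \frac{2101}{25} \approx -84.04$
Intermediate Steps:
$p{\left(o,B \right)} = -84$ ($p{\left(o,B \right)} = 4 - 88 = -84$)
$G = \frac{7}{2}$ ($G = \frac{1}{2} - \frac{\left(-2\right) \left(-6\right) \left(-1\right)}{4} = \frac{1}{2} - \frac{12 \left(-1\right)}{4} = \frac{1}{2} - -3 = \frac{1}{2} + 3 = \frac{7}{2} \approx 3.5$)
$r{\left(y \right)} = - \frac{1}{5}$
$S{\left(x \right)} = \frac{1}{25}$ ($S{\left(x \right)} = \left(- \frac{1}{5}\right)^{2} = \frac{1}{25}$)
$f = -84$
$f - S{\left(G \right)} = -84 - \frac{1}{25} = - \frac{2101}{25}$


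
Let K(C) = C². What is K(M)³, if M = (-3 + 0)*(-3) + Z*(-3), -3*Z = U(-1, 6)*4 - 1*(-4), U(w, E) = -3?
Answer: 1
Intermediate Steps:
Z = 8/3 (Z = -(-3*4 - 1*(-4))/3 = -(-12 + 4)/3 = -⅓*(-8) = 8/3 ≈ 2.6667)
M = 1 (M = (-3 + 0)*(-3) + (8/3)*(-3) = -3*(-3) - 8 = 9 - 8 = 1)
K(M)³ = (1²)³ = 1³ = 1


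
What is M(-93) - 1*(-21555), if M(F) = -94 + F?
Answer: 21368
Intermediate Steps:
M(-93) - 1*(-21555) = (-94 - 93) - 1*(-21555) = -187 + 21555 = 21368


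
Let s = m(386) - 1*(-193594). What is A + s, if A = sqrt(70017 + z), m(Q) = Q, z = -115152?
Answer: 193980 + 3*I*sqrt(5015) ≈ 1.9398e+5 + 212.45*I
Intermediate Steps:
s = 193980 (s = 386 - 1*(-193594) = 386 + 193594 = 193980)
A = 3*I*sqrt(5015) (A = sqrt(70017 - 115152) = sqrt(-45135) = 3*I*sqrt(5015) ≈ 212.45*I)
A + s = 3*I*sqrt(5015) + 193980 = 193980 + 3*I*sqrt(5015)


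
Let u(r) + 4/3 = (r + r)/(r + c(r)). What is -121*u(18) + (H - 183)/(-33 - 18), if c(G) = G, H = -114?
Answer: 2354/51 ≈ 46.157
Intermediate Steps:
u(r) = -1/3 (u(r) = -4/3 + (r + r)/(r + r) = -4/3 + (2*r)/((2*r)) = -4/3 + (2*r)*(1/(2*r)) = -4/3 + 1 = -1/3)
-121*u(18) + (H - 183)/(-33 - 18) = -121*(-1/3) + (-114 - 183)/(-33 - 18) = 121/3 - 297/(-51) = 121/3 - 297*(-1/51) = 121/3 + 99/17 = 2354/51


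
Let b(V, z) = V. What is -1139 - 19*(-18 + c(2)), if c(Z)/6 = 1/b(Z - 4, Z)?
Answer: -740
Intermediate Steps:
c(Z) = 6/(-4 + Z) (c(Z) = 6/(Z - 4) = 6/(-4 + Z))
-1139 - 19*(-18 + c(2)) = -1139 - 19*(-18 + 6/(-4 + 2)) = -1139 - 19*(-18 + 6/(-2)) = -1139 - 19*(-18 + 6*(-1/2)) = -1139 - 19*(-18 - 3) = -1139 - 19*(-21) = -1139 - 1*(-399) = -1139 + 399 = -740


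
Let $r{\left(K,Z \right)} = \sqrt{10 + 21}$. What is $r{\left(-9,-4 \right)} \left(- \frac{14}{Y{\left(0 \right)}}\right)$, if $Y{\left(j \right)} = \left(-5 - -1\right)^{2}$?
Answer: $- \frac{7 \sqrt{31}}{8} \approx -4.8718$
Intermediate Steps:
$r{\left(K,Z \right)} = \sqrt{31}$
$Y{\left(j \right)} = 16$ ($Y{\left(j \right)} = \left(-5 + 1\right)^{2} = \left(-4\right)^{2} = 16$)
$r{\left(-9,-4 \right)} \left(- \frac{14}{Y{\left(0 \right)}}\right) = \sqrt{31} \left(- \frac{14}{16}\right) = \sqrt{31} \left(\left(-14\right) \frac{1}{16}\right) = \sqrt{31} \left(- \frac{7}{8}\right) = - \frac{7 \sqrt{31}}{8}$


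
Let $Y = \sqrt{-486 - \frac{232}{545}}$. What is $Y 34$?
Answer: $\frac{34 i \sqrt{144480590}}{545} \approx 749.87 i$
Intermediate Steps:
$Y = \frac{i \sqrt{144480590}}{545}$ ($Y = \sqrt{-486 - \frac{232}{545}} = \sqrt{- \frac{265102}{545}} = \frac{i \sqrt{144480590}}{545} \approx 22.055 i$)
$Y 34 = \frac{i \sqrt{144480590}}{545} \cdot 34 = \frac{34 i \sqrt{144480590}}{545}$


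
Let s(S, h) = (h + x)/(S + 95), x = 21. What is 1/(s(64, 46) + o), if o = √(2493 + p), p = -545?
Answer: -10653/49242899 + 50562*√487/49242899 ≈ 0.022443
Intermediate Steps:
s(S, h) = (21 + h)/(95 + S) (s(S, h) = (h + 21)/(S + 95) = (21 + h)/(95 + S))
o = 2*√487 (o = √(2493 - 545) = √1948 = 2*√487 ≈ 44.136)
1/(s(64, 46) + o) = 1/((21 + 46)/(95 + 64) + 2*√487) = 1/(67/159 + 2*√487)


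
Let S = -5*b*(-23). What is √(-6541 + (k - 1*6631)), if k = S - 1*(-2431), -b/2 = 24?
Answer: I*√16261 ≈ 127.52*I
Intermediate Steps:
b = -48 (b = -2*24 = -48)
S = -5520 (S = -5*(-48)*(-23) = 240*(-23) = -5520)
k = -3089 (k = -5520 - 1*(-2431) = -5520 + 2431 = -3089)
√(-6541 + (k - 1*6631)) = √(-6541 + (-3089 - 1*6631)) = √(-6541 + (-3089 - 6631)) = √(-6541 - 9720) = √(-16261) = I*√16261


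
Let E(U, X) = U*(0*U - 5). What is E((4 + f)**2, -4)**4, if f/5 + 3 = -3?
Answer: 130516915360000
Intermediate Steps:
f = -30 (f = -15 + 5*(-3) = -15 - 15 = -30)
E(U, X) = -5*U (E(U, X) = U*(0 - 5) = U*(-5) = -5*U)
E((4 + f)**2, -4)**4 = (-5*(4 - 30)**2)**4 = (-5*(-26)**2)**4 = (-5*676)**4 = (-3380)**4 = 130516915360000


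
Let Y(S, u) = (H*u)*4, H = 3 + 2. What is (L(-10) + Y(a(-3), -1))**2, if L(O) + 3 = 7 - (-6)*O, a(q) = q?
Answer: 5776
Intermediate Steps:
H = 5
Y(S, u) = 20*u (Y(S, u) = (5*u)*4 = 20*u)
L(O) = 4 + 6*O (L(O) = -3 + (7 - (-6)*O) = -3 + (7 + 6*O) = 4 + 6*O)
(L(-10) + Y(a(-3), -1))**2 = ((4 + 6*(-10)) + 20*(-1))**2 = ((4 - 60) - 20)**2 = (-56 - 20)**2 = (-76)**2 = 5776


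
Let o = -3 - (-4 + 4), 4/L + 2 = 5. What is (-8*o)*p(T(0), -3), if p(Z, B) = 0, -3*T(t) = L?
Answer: 0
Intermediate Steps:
L = 4/3 (L = 4/(-2 + 5) = 4/3 ≈ 1.3333)
T(t) = -4/9 (T(t) = -1/3*4/3 = -4/9)
o = -3 (o = -3 - 1*0 = -3 + 0 = -3)
(-8*o)*p(T(0), -3) = -8*(-3)*0 = 24*0 = 0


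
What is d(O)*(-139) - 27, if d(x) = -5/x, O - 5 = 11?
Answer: 263/16 ≈ 16.438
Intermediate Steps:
O = 16 (O = 5 + 11 = 16)
d(O)*(-139) - 27 = -5/16*(-139) - 27 = 695/16 - 27 = 263/16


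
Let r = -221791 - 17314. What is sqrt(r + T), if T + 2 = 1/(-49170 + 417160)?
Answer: 3*I*sqrt(73421919646310)/52570 ≈ 488.99*I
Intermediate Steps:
r = -239105
T = -735979/367990 (T = -2 + 1/(-49170 + 417160) = -2 + 1/367990 = -735979/367990 ≈ -2.0000)
sqrt(r + T) = sqrt(-239105 - 735979/367990) = sqrt(-87988984929/367990) = 3*I*sqrt(73421919646310)/52570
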